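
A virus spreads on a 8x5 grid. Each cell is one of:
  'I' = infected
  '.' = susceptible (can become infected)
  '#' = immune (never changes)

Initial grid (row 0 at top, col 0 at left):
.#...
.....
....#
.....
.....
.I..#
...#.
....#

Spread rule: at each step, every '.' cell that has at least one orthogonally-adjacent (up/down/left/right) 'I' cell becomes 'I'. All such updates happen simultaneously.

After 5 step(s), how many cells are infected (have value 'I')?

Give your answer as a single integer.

Answer: 28

Derivation:
Step 0 (initial): 1 infected
Step 1: +4 new -> 5 infected
Step 2: +7 new -> 12 infected
Step 3: +6 new -> 18 infected
Step 4: +6 new -> 24 infected
Step 5: +4 new -> 28 infected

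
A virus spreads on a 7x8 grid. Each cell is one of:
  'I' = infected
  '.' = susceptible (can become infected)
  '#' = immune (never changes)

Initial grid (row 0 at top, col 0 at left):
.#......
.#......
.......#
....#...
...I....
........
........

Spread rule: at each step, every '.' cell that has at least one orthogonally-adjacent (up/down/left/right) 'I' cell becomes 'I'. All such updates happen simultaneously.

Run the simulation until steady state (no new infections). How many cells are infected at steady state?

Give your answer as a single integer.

Step 0 (initial): 1 infected
Step 1: +4 new -> 5 infected
Step 2: +7 new -> 12 infected
Step 3: +11 new -> 23 infected
Step 4: +12 new -> 35 infected
Step 5: +9 new -> 44 infected
Step 6: +4 new -> 48 infected
Step 7: +3 new -> 51 infected
Step 8: +1 new -> 52 infected
Step 9: +0 new -> 52 infected

Answer: 52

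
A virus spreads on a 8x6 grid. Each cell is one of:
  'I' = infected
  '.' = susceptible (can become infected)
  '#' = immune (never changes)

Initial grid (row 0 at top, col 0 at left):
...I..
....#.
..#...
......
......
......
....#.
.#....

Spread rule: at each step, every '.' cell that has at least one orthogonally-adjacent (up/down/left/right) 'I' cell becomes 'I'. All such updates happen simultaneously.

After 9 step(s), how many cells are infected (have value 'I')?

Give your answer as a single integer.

Answer: 43

Derivation:
Step 0 (initial): 1 infected
Step 1: +3 new -> 4 infected
Step 2: +4 new -> 8 infected
Step 3: +5 new -> 13 infected
Step 4: +6 new -> 19 infected
Step 5: +6 new -> 25 infected
Step 6: +6 new -> 31 infected
Step 7: +5 new -> 36 infected
Step 8: +5 new -> 41 infected
Step 9: +2 new -> 43 infected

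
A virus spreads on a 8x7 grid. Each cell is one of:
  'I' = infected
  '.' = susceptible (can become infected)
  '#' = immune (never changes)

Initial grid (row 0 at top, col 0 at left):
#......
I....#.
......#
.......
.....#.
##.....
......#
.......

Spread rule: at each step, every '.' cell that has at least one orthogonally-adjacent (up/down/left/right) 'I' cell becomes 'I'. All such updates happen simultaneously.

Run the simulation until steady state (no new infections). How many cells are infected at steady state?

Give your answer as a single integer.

Answer: 49

Derivation:
Step 0 (initial): 1 infected
Step 1: +2 new -> 3 infected
Step 2: +4 new -> 7 infected
Step 3: +5 new -> 12 infected
Step 4: +5 new -> 17 infected
Step 5: +4 new -> 21 infected
Step 6: +5 new -> 26 infected
Step 7: +5 new -> 31 infected
Step 8: +6 new -> 37 infected
Step 9: +6 new -> 43 infected
Step 10: +4 new -> 47 infected
Step 11: +1 new -> 48 infected
Step 12: +1 new -> 49 infected
Step 13: +0 new -> 49 infected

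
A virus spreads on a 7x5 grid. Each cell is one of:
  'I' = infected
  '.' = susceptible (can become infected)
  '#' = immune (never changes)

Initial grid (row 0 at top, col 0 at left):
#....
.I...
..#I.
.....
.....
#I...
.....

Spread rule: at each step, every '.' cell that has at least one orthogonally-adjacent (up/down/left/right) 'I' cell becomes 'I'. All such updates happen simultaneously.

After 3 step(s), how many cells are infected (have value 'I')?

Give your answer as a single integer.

Answer: 31

Derivation:
Step 0 (initial): 3 infected
Step 1: +10 new -> 13 infected
Step 2: +13 new -> 26 infected
Step 3: +5 new -> 31 infected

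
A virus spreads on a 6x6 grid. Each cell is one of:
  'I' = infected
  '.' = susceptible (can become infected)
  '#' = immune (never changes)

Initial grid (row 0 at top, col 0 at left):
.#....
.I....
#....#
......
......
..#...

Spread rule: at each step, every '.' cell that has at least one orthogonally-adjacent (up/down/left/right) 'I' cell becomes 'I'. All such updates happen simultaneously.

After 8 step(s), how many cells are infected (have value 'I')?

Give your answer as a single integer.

Step 0 (initial): 1 infected
Step 1: +3 new -> 4 infected
Step 2: +5 new -> 9 infected
Step 3: +6 new -> 15 infected
Step 4: +7 new -> 22 infected
Step 5: +4 new -> 26 infected
Step 6: +3 new -> 29 infected
Step 7: +2 new -> 31 infected
Step 8: +1 new -> 32 infected

Answer: 32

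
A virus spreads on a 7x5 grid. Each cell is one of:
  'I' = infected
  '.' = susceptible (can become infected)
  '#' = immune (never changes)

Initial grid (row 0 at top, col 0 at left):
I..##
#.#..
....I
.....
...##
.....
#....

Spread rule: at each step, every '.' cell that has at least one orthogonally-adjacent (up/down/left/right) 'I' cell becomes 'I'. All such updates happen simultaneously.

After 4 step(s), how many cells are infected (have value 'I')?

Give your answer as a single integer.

Answer: 16

Derivation:
Step 0 (initial): 2 infected
Step 1: +4 new -> 6 infected
Step 2: +5 new -> 11 infected
Step 3: +2 new -> 13 infected
Step 4: +3 new -> 16 infected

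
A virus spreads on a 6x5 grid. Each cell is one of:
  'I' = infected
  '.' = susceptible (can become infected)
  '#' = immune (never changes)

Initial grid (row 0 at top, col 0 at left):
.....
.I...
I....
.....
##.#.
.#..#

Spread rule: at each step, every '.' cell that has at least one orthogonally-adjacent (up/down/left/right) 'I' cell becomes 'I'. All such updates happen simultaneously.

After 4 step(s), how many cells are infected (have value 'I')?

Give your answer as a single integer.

Answer: 20

Derivation:
Step 0 (initial): 2 infected
Step 1: +5 new -> 7 infected
Step 2: +5 new -> 12 infected
Step 3: +4 new -> 16 infected
Step 4: +4 new -> 20 infected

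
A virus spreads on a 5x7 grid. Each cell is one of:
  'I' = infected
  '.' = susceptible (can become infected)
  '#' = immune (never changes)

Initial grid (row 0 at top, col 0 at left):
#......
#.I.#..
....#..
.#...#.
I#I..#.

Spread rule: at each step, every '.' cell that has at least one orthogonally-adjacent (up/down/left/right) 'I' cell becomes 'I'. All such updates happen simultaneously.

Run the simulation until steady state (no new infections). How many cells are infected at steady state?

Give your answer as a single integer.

Step 0 (initial): 3 infected
Step 1: +7 new -> 10 infected
Step 2: +7 new -> 17 infected
Step 3: +2 new -> 19 infected
Step 4: +1 new -> 20 infected
Step 5: +2 new -> 22 infected
Step 6: +2 new -> 24 infected
Step 7: +1 new -> 25 infected
Step 8: +1 new -> 26 infected
Step 9: +1 new -> 27 infected
Step 10: +0 new -> 27 infected

Answer: 27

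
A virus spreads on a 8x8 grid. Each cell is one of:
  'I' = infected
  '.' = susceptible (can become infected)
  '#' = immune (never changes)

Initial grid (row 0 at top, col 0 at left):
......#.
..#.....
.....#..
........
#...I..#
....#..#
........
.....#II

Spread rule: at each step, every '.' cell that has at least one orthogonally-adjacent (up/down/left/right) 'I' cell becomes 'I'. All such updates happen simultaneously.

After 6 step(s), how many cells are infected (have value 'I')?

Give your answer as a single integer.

Answer: 51

Derivation:
Step 0 (initial): 3 infected
Step 1: +5 new -> 8 infected
Step 2: +9 new -> 17 infected
Step 3: +8 new -> 25 infected
Step 4: +11 new -> 36 infected
Step 5: +9 new -> 45 infected
Step 6: +6 new -> 51 infected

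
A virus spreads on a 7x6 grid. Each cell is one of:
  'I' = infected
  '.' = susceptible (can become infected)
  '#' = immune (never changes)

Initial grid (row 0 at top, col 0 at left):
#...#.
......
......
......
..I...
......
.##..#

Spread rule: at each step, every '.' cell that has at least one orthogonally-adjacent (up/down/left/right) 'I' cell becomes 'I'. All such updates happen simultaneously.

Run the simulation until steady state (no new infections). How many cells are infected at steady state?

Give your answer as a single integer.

Answer: 37

Derivation:
Step 0 (initial): 1 infected
Step 1: +4 new -> 5 infected
Step 2: +7 new -> 12 infected
Step 3: +9 new -> 21 infected
Step 4: +9 new -> 30 infected
Step 5: +5 new -> 35 infected
Step 6: +1 new -> 36 infected
Step 7: +1 new -> 37 infected
Step 8: +0 new -> 37 infected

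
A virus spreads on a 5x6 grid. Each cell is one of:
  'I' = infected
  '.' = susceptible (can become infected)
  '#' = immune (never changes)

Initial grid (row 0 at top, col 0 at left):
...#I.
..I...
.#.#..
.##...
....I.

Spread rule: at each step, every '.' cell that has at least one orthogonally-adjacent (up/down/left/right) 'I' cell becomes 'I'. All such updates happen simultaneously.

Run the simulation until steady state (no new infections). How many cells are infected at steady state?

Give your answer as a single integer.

Answer: 25

Derivation:
Step 0 (initial): 3 infected
Step 1: +9 new -> 12 infected
Step 2: +7 new -> 19 infected
Step 3: +4 new -> 23 infected
Step 4: +2 new -> 25 infected
Step 5: +0 new -> 25 infected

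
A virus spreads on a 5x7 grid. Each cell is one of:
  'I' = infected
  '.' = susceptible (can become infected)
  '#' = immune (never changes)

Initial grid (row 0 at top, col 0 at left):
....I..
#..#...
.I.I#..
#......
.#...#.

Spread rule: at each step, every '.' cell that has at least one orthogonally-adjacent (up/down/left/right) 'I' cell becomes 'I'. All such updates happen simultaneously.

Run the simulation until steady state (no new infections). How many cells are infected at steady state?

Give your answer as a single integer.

Step 0 (initial): 3 infected
Step 1: +8 new -> 11 infected
Step 2: +8 new -> 19 infected
Step 3: +6 new -> 25 infected
Step 4: +2 new -> 27 infected
Step 5: +1 new -> 28 infected
Step 6: +0 new -> 28 infected

Answer: 28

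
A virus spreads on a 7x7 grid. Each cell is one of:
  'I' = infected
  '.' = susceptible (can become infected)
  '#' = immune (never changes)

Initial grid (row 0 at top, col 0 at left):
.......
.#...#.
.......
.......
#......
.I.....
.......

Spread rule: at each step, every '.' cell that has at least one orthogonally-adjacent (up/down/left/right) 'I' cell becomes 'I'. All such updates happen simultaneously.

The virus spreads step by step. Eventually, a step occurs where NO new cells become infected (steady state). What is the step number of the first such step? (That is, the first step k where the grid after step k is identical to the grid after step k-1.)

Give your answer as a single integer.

Answer: 11

Derivation:
Step 0 (initial): 1 infected
Step 1: +4 new -> 5 infected
Step 2: +5 new -> 10 infected
Step 3: +6 new -> 16 infected
Step 4: +6 new -> 22 infected
Step 5: +7 new -> 29 infected
Step 6: +7 new -> 36 infected
Step 7: +5 new -> 41 infected
Step 8: +2 new -> 43 infected
Step 9: +2 new -> 45 infected
Step 10: +1 new -> 46 infected
Step 11: +0 new -> 46 infected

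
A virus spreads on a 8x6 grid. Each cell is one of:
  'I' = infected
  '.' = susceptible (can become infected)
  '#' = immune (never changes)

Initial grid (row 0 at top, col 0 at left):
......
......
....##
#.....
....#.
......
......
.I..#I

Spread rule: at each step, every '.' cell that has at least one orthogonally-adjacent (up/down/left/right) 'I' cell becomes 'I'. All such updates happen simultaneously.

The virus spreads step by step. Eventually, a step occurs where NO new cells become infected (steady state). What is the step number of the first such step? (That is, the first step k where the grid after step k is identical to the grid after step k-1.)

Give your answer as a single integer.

Step 0 (initial): 2 infected
Step 1: +4 new -> 6 infected
Step 2: +6 new -> 12 infected
Step 3: +6 new -> 18 infected
Step 4: +5 new -> 23 infected
Step 5: +4 new -> 27 infected
Step 6: +4 new -> 31 infected
Step 7: +4 new -> 35 infected
Step 8: +3 new -> 38 infected
Step 9: +2 new -> 40 infected
Step 10: +2 new -> 42 infected
Step 11: +1 new -> 43 infected
Step 12: +0 new -> 43 infected

Answer: 12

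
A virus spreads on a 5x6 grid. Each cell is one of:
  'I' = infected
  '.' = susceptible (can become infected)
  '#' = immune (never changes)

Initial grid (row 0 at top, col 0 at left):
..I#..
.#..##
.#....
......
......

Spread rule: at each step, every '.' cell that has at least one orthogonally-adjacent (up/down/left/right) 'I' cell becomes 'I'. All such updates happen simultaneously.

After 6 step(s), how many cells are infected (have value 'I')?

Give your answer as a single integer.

Answer: 22

Derivation:
Step 0 (initial): 1 infected
Step 1: +2 new -> 3 infected
Step 2: +3 new -> 6 infected
Step 3: +3 new -> 9 infected
Step 4: +5 new -> 14 infected
Step 5: +5 new -> 19 infected
Step 6: +3 new -> 22 infected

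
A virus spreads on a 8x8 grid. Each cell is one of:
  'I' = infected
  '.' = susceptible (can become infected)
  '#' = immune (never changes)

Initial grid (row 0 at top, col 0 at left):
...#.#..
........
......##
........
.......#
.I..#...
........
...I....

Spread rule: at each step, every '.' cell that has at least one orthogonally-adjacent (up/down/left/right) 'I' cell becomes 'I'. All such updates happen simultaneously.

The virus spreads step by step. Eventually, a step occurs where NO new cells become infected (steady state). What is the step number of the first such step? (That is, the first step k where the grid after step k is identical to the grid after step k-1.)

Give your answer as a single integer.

Answer: 12

Derivation:
Step 0 (initial): 2 infected
Step 1: +7 new -> 9 infected
Step 2: +9 new -> 18 infected
Step 3: +7 new -> 25 infected
Step 4: +8 new -> 33 infected
Step 5: +8 new -> 41 infected
Step 6: +7 new -> 48 infected
Step 7: +3 new -> 51 infected
Step 8: +3 new -> 54 infected
Step 9: +1 new -> 55 infected
Step 10: +2 new -> 57 infected
Step 11: +1 new -> 58 infected
Step 12: +0 new -> 58 infected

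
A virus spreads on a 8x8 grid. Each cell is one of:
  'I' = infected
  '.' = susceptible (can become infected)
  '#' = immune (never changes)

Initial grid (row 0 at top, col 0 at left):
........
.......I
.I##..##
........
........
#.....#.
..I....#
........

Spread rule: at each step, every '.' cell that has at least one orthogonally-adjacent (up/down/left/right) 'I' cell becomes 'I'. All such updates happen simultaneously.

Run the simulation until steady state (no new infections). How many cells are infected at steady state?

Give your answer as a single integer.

Answer: 57

Derivation:
Step 0 (initial): 3 infected
Step 1: +9 new -> 12 infected
Step 2: +15 new -> 27 infected
Step 3: +13 new -> 40 infected
Step 4: +9 new -> 49 infected
Step 5: +3 new -> 52 infected
Step 6: +3 new -> 55 infected
Step 7: +1 new -> 56 infected
Step 8: +1 new -> 57 infected
Step 9: +0 new -> 57 infected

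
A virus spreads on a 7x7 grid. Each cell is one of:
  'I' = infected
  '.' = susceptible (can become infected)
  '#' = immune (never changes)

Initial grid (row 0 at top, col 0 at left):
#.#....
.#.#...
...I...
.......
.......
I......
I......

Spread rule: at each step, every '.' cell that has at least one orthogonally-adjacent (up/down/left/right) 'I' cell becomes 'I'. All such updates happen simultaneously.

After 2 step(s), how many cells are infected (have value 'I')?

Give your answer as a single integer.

Answer: 20

Derivation:
Step 0 (initial): 3 infected
Step 1: +6 new -> 9 infected
Step 2: +11 new -> 20 infected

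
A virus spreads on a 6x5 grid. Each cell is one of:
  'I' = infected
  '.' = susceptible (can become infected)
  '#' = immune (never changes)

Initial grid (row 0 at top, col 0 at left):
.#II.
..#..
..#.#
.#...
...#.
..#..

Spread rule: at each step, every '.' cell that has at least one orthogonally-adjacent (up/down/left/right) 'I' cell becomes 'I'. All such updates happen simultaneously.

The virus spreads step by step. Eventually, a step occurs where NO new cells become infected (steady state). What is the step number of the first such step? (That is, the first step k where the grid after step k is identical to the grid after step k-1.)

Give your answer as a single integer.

Step 0 (initial): 2 infected
Step 1: +2 new -> 4 infected
Step 2: +2 new -> 6 infected
Step 3: +1 new -> 7 infected
Step 4: +2 new -> 9 infected
Step 5: +2 new -> 11 infected
Step 6: +2 new -> 13 infected
Step 7: +3 new -> 16 infected
Step 8: +2 new -> 18 infected
Step 9: +1 new -> 19 infected
Step 10: +2 new -> 21 infected
Step 11: +2 new -> 23 infected
Step 12: +0 new -> 23 infected

Answer: 12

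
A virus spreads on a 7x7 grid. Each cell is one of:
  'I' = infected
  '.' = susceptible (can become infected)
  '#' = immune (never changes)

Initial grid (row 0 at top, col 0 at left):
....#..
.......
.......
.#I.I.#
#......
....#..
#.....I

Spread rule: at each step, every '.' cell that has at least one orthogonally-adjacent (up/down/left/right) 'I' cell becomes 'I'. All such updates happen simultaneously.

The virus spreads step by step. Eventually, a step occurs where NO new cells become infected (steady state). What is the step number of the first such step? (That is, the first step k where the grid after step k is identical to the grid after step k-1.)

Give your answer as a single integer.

Step 0 (initial): 3 infected
Step 1: +8 new -> 11 infected
Step 2: +12 new -> 23 infected
Step 3: +10 new -> 33 infected
Step 4: +8 new -> 41 infected
Step 5: +2 new -> 43 infected
Step 6: +0 new -> 43 infected

Answer: 6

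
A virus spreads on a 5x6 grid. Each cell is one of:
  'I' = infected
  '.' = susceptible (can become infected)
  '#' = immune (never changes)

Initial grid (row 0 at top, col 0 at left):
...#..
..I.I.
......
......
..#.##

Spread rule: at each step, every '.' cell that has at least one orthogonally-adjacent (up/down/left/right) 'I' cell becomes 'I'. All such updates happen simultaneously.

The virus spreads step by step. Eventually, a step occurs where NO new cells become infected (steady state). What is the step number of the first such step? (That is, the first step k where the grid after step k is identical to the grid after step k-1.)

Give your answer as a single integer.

Answer: 6

Derivation:
Step 0 (initial): 2 infected
Step 1: +7 new -> 9 infected
Step 2: +8 new -> 17 infected
Step 3: +5 new -> 22 infected
Step 4: +3 new -> 25 infected
Step 5: +1 new -> 26 infected
Step 6: +0 new -> 26 infected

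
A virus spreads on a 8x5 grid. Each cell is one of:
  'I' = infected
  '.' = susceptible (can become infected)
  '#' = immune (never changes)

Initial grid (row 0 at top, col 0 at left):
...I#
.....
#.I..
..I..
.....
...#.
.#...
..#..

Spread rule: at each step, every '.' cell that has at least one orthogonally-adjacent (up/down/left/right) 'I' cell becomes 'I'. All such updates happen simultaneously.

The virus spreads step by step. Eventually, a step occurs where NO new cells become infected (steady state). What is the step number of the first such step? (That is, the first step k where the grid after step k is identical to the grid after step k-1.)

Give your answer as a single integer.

Step 0 (initial): 3 infected
Step 1: +8 new -> 11 infected
Step 2: +9 new -> 20 infected
Step 3: +6 new -> 26 infected
Step 4: +3 new -> 29 infected
Step 5: +3 new -> 32 infected
Step 6: +2 new -> 34 infected
Step 7: +1 new -> 35 infected
Step 8: +0 new -> 35 infected

Answer: 8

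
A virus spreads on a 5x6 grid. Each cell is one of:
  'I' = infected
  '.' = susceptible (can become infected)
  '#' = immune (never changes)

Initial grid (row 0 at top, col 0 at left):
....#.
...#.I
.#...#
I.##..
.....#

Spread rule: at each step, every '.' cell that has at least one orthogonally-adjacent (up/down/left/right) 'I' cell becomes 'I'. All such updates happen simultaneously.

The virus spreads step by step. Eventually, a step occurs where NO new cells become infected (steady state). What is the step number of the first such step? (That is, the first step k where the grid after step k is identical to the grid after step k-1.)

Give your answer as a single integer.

Answer: 7

Derivation:
Step 0 (initial): 2 infected
Step 1: +5 new -> 7 infected
Step 2: +3 new -> 10 infected
Step 3: +5 new -> 15 infected
Step 4: +6 new -> 21 infected
Step 5: +1 new -> 22 infected
Step 6: +1 new -> 23 infected
Step 7: +0 new -> 23 infected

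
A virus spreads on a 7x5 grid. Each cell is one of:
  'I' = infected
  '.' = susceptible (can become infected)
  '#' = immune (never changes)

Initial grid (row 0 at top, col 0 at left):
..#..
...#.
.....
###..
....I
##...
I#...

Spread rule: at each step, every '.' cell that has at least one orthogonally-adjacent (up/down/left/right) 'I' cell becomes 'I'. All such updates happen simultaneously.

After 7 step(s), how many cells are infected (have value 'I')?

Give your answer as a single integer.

Answer: 26

Derivation:
Step 0 (initial): 2 infected
Step 1: +3 new -> 5 infected
Step 2: +5 new -> 10 infected
Step 3: +5 new -> 15 infected
Step 4: +4 new -> 19 infected
Step 5: +3 new -> 22 infected
Step 6: +2 new -> 24 infected
Step 7: +2 new -> 26 infected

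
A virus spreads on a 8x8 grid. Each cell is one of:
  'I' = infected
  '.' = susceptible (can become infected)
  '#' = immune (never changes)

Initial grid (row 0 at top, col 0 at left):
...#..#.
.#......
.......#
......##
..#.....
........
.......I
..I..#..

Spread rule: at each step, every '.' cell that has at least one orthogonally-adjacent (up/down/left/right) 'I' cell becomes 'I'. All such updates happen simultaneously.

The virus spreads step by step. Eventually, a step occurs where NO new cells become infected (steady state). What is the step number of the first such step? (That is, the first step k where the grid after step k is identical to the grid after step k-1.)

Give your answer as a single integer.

Step 0 (initial): 2 infected
Step 1: +6 new -> 8 infected
Step 2: +9 new -> 17 infected
Step 3: +6 new -> 23 infected
Step 4: +5 new -> 28 infected
Step 5: +5 new -> 33 infected
Step 6: +6 new -> 39 infected
Step 7: +6 new -> 45 infected
Step 8: +5 new -> 50 infected
Step 9: +4 new -> 54 infected
Step 10: +2 new -> 56 infected
Step 11: +0 new -> 56 infected

Answer: 11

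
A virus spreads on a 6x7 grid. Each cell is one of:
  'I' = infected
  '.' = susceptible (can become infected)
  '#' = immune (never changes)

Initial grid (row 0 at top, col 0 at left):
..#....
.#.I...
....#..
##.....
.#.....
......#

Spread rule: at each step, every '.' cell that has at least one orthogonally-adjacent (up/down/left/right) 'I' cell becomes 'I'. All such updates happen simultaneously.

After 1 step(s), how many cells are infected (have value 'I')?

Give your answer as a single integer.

Answer: 5

Derivation:
Step 0 (initial): 1 infected
Step 1: +4 new -> 5 infected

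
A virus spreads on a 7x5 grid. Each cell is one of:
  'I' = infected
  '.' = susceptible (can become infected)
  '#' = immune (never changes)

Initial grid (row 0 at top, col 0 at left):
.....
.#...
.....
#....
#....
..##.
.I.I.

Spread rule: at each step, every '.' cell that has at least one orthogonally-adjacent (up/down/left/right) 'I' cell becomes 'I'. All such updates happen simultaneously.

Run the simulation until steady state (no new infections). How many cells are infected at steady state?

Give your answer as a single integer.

Step 0 (initial): 2 infected
Step 1: +4 new -> 6 infected
Step 2: +3 new -> 9 infected
Step 3: +3 new -> 12 infected
Step 4: +4 new -> 16 infected
Step 5: +4 new -> 20 infected
Step 6: +4 new -> 24 infected
Step 7: +4 new -> 28 infected
Step 8: +2 new -> 30 infected
Step 9: +0 new -> 30 infected

Answer: 30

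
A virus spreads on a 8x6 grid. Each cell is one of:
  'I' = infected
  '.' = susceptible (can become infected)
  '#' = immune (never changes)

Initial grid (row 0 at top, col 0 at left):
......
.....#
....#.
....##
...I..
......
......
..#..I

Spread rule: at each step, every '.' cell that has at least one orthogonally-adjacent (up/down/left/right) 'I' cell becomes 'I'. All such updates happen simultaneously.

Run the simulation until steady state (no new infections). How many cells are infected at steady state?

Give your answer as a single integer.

Step 0 (initial): 2 infected
Step 1: +6 new -> 8 infected
Step 2: +10 new -> 18 infected
Step 3: +6 new -> 24 infected
Step 4: +7 new -> 31 infected
Step 5: +6 new -> 37 infected
Step 6: +4 new -> 41 infected
Step 7: +1 new -> 42 infected
Step 8: +0 new -> 42 infected

Answer: 42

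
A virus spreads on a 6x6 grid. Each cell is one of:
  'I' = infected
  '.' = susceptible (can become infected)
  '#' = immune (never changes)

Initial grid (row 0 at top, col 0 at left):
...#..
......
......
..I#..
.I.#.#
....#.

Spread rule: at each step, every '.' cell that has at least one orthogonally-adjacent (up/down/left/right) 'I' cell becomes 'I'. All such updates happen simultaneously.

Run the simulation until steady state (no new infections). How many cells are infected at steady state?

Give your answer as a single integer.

Step 0 (initial): 2 infected
Step 1: +5 new -> 7 infected
Step 2: +6 new -> 13 infected
Step 3: +6 new -> 19 infected
Step 4: +5 new -> 24 infected
Step 5: +5 new -> 29 infected
Step 6: +1 new -> 30 infected
Step 7: +0 new -> 30 infected

Answer: 30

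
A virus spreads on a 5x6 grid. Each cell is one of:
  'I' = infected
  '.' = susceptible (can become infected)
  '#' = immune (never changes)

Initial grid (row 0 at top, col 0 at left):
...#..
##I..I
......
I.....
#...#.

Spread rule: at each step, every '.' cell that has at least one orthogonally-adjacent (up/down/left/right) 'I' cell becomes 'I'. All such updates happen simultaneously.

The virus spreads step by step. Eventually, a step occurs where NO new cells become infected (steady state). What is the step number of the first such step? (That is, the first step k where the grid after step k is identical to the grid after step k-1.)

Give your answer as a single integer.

Step 0 (initial): 3 infected
Step 1: +8 new -> 11 infected
Step 2: +8 new -> 19 infected
Step 3: +5 new -> 24 infected
Step 4: +1 new -> 25 infected
Step 5: +0 new -> 25 infected

Answer: 5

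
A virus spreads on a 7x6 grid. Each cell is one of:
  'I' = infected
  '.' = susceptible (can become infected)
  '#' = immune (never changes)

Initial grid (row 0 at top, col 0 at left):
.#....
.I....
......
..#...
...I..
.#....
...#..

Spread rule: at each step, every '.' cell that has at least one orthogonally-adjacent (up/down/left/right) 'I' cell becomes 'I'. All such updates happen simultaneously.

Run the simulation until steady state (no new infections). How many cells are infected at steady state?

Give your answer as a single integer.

Answer: 38

Derivation:
Step 0 (initial): 2 infected
Step 1: +7 new -> 9 infected
Step 2: +12 new -> 21 infected
Step 3: +9 new -> 30 infected
Step 4: +6 new -> 36 infected
Step 5: +2 new -> 38 infected
Step 6: +0 new -> 38 infected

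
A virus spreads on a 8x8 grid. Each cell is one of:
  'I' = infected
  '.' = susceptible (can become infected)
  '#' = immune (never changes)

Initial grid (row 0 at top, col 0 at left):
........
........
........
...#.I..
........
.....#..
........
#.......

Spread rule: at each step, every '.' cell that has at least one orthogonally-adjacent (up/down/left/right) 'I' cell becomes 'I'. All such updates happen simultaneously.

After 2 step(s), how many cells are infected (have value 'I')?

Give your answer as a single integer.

Answer: 11

Derivation:
Step 0 (initial): 1 infected
Step 1: +4 new -> 5 infected
Step 2: +6 new -> 11 infected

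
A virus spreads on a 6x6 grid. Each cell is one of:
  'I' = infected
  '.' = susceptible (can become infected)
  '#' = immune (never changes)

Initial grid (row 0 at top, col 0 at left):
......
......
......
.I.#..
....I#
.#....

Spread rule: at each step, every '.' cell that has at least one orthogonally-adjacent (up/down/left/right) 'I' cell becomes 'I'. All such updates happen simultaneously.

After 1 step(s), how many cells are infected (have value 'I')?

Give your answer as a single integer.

Answer: 9

Derivation:
Step 0 (initial): 2 infected
Step 1: +7 new -> 9 infected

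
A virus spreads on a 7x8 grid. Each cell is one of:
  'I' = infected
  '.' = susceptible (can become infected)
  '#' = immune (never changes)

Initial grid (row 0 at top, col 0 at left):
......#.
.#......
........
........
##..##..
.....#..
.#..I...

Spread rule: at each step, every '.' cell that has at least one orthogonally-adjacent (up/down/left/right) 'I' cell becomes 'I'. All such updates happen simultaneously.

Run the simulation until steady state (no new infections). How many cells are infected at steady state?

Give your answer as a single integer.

Answer: 48

Derivation:
Step 0 (initial): 1 infected
Step 1: +3 new -> 4 infected
Step 2: +3 new -> 7 infected
Step 3: +4 new -> 11 infected
Step 4: +5 new -> 16 infected
Step 5: +6 new -> 22 infected
Step 6: +8 new -> 30 infected
Step 7: +8 new -> 38 infected
Step 8: +5 new -> 43 infected
Step 9: +4 new -> 47 infected
Step 10: +1 new -> 48 infected
Step 11: +0 new -> 48 infected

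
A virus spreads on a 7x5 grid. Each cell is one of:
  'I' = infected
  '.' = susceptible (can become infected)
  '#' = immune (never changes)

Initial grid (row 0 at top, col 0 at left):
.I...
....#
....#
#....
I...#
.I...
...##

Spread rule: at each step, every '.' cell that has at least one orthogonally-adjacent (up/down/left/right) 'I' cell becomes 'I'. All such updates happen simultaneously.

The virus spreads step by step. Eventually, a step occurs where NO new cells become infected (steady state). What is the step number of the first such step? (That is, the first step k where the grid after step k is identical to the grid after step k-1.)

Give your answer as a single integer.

Step 0 (initial): 3 infected
Step 1: +7 new -> 10 infected
Step 2: +9 new -> 19 infected
Step 3: +7 new -> 26 infected
Step 4: +2 new -> 28 infected
Step 5: +1 new -> 29 infected
Step 6: +0 new -> 29 infected

Answer: 6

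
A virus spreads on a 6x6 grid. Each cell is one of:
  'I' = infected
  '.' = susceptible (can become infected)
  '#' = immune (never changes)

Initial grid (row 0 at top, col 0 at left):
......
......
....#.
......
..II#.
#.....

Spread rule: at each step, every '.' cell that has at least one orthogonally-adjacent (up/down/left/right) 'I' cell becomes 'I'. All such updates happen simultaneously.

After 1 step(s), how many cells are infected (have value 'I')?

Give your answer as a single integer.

Answer: 7

Derivation:
Step 0 (initial): 2 infected
Step 1: +5 new -> 7 infected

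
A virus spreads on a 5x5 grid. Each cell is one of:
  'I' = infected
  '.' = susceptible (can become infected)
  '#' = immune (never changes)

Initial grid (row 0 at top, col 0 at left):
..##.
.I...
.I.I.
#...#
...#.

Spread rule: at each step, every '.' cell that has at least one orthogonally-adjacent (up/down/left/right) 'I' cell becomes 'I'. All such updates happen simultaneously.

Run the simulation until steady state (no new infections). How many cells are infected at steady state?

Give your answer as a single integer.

Answer: 19

Derivation:
Step 0 (initial): 3 infected
Step 1: +9 new -> 12 infected
Step 2: +4 new -> 16 infected
Step 3: +3 new -> 19 infected
Step 4: +0 new -> 19 infected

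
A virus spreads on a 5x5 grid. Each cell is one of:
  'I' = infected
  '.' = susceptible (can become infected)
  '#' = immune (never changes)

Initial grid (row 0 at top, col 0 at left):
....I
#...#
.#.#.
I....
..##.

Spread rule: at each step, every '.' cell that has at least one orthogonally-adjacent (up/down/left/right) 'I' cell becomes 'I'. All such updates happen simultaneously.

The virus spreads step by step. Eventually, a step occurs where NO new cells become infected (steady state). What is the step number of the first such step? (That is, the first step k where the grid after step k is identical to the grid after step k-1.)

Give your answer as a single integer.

Answer: 6

Derivation:
Step 0 (initial): 2 infected
Step 1: +4 new -> 6 infected
Step 2: +4 new -> 10 infected
Step 3: +4 new -> 14 infected
Step 4: +3 new -> 17 infected
Step 5: +2 new -> 19 infected
Step 6: +0 new -> 19 infected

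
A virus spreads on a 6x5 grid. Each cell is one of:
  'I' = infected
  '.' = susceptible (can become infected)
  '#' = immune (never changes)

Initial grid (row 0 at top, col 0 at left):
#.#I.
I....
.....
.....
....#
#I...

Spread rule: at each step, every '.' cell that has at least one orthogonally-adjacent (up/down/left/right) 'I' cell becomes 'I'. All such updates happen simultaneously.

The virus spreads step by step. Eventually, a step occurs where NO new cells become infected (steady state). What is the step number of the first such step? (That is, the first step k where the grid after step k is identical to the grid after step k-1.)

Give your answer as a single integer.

Step 0 (initial): 3 infected
Step 1: +6 new -> 9 infected
Step 2: +10 new -> 19 infected
Step 3: +6 new -> 25 infected
Step 4: +1 new -> 26 infected
Step 5: +0 new -> 26 infected

Answer: 5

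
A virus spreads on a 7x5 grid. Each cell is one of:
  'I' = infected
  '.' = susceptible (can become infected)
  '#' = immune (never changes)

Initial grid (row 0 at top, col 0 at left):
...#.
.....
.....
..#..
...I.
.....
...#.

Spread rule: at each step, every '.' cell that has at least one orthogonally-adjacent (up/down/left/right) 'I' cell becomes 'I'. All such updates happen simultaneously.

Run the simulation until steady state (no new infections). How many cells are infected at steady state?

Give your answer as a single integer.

Answer: 32

Derivation:
Step 0 (initial): 1 infected
Step 1: +4 new -> 5 infected
Step 2: +5 new -> 10 infected
Step 3: +8 new -> 18 infected
Step 4: +6 new -> 24 infected
Step 5: +5 new -> 29 infected
Step 6: +2 new -> 31 infected
Step 7: +1 new -> 32 infected
Step 8: +0 new -> 32 infected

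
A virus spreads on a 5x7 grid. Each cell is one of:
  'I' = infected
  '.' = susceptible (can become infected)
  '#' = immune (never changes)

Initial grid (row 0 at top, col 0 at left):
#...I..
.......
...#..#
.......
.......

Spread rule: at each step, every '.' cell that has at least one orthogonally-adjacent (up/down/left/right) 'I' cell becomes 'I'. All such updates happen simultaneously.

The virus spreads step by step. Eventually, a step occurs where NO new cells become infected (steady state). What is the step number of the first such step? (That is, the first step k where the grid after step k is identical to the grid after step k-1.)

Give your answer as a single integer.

Step 0 (initial): 1 infected
Step 1: +3 new -> 4 infected
Step 2: +5 new -> 9 infected
Step 3: +5 new -> 14 infected
Step 4: +5 new -> 19 infected
Step 5: +6 new -> 25 infected
Step 6: +4 new -> 29 infected
Step 7: +2 new -> 31 infected
Step 8: +1 new -> 32 infected
Step 9: +0 new -> 32 infected

Answer: 9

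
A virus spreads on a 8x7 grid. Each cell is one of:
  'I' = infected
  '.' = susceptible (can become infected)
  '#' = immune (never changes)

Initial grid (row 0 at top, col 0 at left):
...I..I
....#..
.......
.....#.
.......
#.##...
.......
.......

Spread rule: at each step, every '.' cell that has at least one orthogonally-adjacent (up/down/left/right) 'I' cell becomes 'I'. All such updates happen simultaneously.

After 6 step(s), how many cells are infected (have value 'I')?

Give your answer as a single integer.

Step 0 (initial): 2 infected
Step 1: +5 new -> 7 infected
Step 2: +5 new -> 12 infected
Step 3: +7 new -> 19 infected
Step 4: +6 new -> 25 infected
Step 5: +6 new -> 31 infected
Step 6: +5 new -> 36 infected

Answer: 36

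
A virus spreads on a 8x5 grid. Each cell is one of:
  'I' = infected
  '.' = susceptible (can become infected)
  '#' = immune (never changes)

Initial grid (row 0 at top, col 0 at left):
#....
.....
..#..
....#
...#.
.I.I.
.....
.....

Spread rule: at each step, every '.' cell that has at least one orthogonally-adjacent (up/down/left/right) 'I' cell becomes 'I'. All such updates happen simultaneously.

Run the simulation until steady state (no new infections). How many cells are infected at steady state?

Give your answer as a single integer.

Answer: 36

Derivation:
Step 0 (initial): 2 infected
Step 1: +6 new -> 8 infected
Step 2: +9 new -> 17 infected
Step 3: +6 new -> 23 infected
Step 4: +3 new -> 26 infected
Step 5: +4 new -> 30 infected
Step 6: +3 new -> 33 infected
Step 7: +2 new -> 35 infected
Step 8: +1 new -> 36 infected
Step 9: +0 new -> 36 infected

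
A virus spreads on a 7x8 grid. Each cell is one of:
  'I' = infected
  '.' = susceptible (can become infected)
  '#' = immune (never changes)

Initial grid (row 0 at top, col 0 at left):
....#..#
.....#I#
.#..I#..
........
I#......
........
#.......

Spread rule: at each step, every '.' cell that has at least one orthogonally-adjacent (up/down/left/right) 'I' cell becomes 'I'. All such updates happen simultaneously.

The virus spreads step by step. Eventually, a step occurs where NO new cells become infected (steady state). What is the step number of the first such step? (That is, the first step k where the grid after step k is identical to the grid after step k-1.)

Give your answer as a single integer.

Step 0 (initial): 3 infected
Step 1: +7 new -> 10 infected
Step 2: +11 new -> 21 infected
Step 3: +11 new -> 32 infected
Step 4: +10 new -> 42 infected
Step 5: +5 new -> 47 infected
Step 6: +1 new -> 48 infected
Step 7: +0 new -> 48 infected

Answer: 7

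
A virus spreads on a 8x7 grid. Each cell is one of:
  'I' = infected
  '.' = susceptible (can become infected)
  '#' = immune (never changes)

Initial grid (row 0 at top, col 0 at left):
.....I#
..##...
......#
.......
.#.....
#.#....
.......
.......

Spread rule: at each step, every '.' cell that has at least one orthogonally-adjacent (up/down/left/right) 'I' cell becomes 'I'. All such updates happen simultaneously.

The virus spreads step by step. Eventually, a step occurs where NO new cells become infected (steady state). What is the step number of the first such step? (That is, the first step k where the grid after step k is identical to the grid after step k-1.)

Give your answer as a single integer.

Step 0 (initial): 1 infected
Step 1: +2 new -> 3 infected
Step 2: +4 new -> 7 infected
Step 3: +3 new -> 10 infected
Step 4: +5 new -> 15 infected
Step 5: +7 new -> 22 infected
Step 6: +7 new -> 29 infected
Step 7: +7 new -> 36 infected
Step 8: +4 new -> 40 infected
Step 9: +3 new -> 43 infected
Step 10: +2 new -> 45 infected
Step 11: +3 new -> 48 infected
Step 12: +1 new -> 49 infected
Step 13: +0 new -> 49 infected

Answer: 13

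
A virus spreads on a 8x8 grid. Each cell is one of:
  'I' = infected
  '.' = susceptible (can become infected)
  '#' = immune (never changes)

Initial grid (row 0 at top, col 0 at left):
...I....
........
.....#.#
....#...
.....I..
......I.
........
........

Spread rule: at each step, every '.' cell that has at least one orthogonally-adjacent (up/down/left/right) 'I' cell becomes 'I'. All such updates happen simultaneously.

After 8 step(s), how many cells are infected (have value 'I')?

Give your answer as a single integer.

Step 0 (initial): 3 infected
Step 1: +9 new -> 12 infected
Step 2: +12 new -> 24 infected
Step 3: +14 new -> 38 infected
Step 4: +9 new -> 47 infected
Step 5: +7 new -> 54 infected
Step 6: +4 new -> 58 infected
Step 7: +2 new -> 60 infected
Step 8: +1 new -> 61 infected

Answer: 61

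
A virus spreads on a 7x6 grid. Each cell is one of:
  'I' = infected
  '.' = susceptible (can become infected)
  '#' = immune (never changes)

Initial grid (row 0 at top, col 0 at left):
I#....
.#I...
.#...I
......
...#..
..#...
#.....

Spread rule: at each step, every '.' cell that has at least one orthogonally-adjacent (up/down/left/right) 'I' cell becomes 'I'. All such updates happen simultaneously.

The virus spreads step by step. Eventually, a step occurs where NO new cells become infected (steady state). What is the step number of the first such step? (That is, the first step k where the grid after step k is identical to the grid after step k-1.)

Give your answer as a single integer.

Step 0 (initial): 3 infected
Step 1: +7 new -> 10 infected
Step 2: +8 new -> 18 infected
Step 3: +7 new -> 25 infected
Step 4: +4 new -> 29 infected
Step 5: +4 new -> 33 infected
Step 6: +2 new -> 35 infected
Step 7: +1 new -> 36 infected
Step 8: +0 new -> 36 infected

Answer: 8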